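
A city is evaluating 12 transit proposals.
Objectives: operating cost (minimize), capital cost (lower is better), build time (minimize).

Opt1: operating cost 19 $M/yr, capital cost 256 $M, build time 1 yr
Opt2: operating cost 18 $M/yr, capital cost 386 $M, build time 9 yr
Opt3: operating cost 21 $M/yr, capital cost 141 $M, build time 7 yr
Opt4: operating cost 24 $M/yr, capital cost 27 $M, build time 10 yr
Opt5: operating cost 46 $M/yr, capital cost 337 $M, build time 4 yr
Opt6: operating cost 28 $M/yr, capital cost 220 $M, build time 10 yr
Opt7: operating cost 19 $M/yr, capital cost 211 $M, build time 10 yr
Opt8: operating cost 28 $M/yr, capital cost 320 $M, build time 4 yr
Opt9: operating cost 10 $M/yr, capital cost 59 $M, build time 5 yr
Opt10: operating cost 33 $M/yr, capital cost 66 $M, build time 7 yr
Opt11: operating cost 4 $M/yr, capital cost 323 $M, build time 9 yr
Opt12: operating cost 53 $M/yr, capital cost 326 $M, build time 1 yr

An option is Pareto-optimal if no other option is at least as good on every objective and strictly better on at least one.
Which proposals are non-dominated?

Opt1: not dominated.
Opt2: dominated by Opt9 (operating cost 10≤18, capital cost 59≤386, build time 5≤9).
Opt3: dominated by Opt9 (operating cost 10≤21, capital cost 59≤141, build time 5≤7).
Opt4: not dominated (best capital cost).
Opt5: dominated by Opt1 (operating cost 19≤46, capital cost 256≤337, build time 1≤4).
Opt6: dominated by Opt3 (operating cost 21≤28, capital cost 141≤220, build time 7≤10).
Opt7: dominated by Opt9 (operating cost 10≤19, capital cost 59≤211, build time 5≤10).
Opt8: dominated by Opt1 (operating cost 19≤28, capital cost 256≤320, build time 1≤4).
Opt9: not dominated.
Opt10: dominated by Opt9 (operating cost 10≤33, capital cost 59≤66, build time 5≤7).
Opt11: not dominated (best operating cost).
Opt12: dominated by Opt1 (operating cost 19≤53, capital cost 256≤326, build time 1≤1).

Opt1, Opt4, Opt9, Opt11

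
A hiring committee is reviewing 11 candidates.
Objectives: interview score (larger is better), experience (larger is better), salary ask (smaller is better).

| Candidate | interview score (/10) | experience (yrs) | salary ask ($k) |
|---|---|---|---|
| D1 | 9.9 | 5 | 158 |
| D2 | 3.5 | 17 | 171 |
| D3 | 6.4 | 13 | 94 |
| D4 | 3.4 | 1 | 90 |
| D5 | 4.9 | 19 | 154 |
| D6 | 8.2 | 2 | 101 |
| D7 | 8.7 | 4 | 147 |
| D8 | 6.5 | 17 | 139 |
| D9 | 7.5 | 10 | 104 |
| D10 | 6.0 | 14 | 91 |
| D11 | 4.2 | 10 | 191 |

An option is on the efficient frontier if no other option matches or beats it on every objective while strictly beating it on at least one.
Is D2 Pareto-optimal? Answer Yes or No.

D5 vs D2: interview score 4.9≥3.5, experience 19≥17, salary ask 154≤171 — D5 is at least as good on every objective and strictly better on at least one, so D5 dominates D2.

No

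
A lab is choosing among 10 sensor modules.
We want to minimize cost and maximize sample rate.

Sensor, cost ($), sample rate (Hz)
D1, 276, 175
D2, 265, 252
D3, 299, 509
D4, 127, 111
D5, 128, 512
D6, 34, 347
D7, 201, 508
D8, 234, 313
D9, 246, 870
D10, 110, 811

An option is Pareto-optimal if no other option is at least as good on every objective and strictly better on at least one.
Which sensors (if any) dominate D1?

D2: cost 265≤276, sample rate 252≥175 — dominates D1.
D5: cost 128≤276, sample rate 512≥175 — dominates D1.
D6: cost 34≤276, sample rate 347≥175 — dominates D1.
D7: cost 201≤276, sample rate 508≥175 — dominates D1.
D8: cost 234≤276, sample rate 313≥175 — dominates D1.
D9: cost 246≤276, sample rate 870≥175 — dominates D1.
D10: cost 110≤276, sample rate 811≥175 — dominates D1.
Others (D3, D4) are each worse than D1 on at least one objective.

D2, D5, D6, D7, D8, D9, D10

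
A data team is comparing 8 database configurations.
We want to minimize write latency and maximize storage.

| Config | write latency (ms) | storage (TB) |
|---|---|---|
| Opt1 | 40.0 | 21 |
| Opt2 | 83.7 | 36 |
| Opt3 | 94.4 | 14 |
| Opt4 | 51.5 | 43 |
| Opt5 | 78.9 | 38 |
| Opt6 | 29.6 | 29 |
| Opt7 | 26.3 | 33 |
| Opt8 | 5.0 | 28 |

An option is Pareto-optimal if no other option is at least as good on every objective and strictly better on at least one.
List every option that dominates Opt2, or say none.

Opt4: write latency 51.5≤83.7, storage 43≥36 — dominates Opt2.
Opt5: write latency 78.9≤83.7, storage 38≥36 — dominates Opt2.
Others (Opt1, Opt3, Opt6, Opt7, Opt8) are each worse than Opt2 on at least one objective.

Opt4, Opt5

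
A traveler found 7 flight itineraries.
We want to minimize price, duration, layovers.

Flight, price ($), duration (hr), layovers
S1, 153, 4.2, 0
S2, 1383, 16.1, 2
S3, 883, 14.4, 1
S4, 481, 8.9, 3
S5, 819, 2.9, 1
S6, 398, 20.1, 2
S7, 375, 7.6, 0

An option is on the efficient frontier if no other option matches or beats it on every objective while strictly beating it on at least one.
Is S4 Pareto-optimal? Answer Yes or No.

No

S1 vs S4: price 153≤481, duration 4.2≤8.9, layovers 0≤3 — S1 is at least as good on every objective and strictly better on at least one, so S1 dominates S4.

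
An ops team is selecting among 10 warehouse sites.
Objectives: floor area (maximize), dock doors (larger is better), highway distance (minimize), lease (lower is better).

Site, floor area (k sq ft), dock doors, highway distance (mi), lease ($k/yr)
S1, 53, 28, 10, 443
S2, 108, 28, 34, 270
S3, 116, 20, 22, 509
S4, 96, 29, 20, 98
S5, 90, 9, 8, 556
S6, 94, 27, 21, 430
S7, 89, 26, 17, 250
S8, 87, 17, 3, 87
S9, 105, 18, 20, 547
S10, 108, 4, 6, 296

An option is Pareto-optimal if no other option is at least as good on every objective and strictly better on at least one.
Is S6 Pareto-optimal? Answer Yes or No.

S4 vs S6: floor area 96≥94, dock doors 29≥27, highway distance 20≤21, lease 98≤430 — S4 is at least as good on every objective and strictly better on at least one, so S4 dominates S6.

No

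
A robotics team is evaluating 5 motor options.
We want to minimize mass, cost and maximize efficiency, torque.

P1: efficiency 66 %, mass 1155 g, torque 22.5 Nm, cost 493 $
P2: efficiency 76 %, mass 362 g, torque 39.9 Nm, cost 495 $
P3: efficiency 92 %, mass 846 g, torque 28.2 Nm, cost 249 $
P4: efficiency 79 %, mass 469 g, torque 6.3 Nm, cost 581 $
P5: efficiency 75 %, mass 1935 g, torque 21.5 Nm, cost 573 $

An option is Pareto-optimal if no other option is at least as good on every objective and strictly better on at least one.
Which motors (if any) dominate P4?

none

P1: worse on efficiency (66 vs 79).
P2: worse on efficiency (76 vs 79).
P3: worse on mass (846 vs 469).
P5: worse on efficiency (75 vs 79).
No option dominates P4.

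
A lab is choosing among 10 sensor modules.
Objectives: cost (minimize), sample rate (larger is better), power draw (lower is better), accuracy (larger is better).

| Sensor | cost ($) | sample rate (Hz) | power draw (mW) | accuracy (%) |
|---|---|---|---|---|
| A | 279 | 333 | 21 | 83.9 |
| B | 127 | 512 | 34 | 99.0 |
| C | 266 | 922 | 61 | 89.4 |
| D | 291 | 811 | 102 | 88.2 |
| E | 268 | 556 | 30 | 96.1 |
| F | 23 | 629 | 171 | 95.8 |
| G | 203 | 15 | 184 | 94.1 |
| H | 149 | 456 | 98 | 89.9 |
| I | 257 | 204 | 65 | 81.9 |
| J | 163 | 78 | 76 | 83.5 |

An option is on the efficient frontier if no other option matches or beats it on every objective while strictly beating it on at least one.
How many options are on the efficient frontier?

A: not dominated (best power draw).
B: not dominated (best accuracy).
C: not dominated (best sample rate).
D: dominated by C (cost 266≤291, sample rate 922≥811, power draw 61≤102, accuracy 89.4≥88.2).
E: not dominated.
F: not dominated (best cost).
G: dominated by B (cost 127≤203, sample rate 512≥15, power draw 34≤184, accuracy 99.0≥94.1).
H: dominated by B (cost 127≤149, sample rate 512≥456, power draw 34≤98, accuracy 99.0≥89.9).
I: dominated by B (cost 127≤257, sample rate 512≥204, power draw 34≤65, accuracy 99.0≥81.9).
J: dominated by B (cost 127≤163, sample rate 512≥78, power draw 34≤76, accuracy 99.0≥83.5).
Pareto-optimal: A, B, C, E, F → 5.

5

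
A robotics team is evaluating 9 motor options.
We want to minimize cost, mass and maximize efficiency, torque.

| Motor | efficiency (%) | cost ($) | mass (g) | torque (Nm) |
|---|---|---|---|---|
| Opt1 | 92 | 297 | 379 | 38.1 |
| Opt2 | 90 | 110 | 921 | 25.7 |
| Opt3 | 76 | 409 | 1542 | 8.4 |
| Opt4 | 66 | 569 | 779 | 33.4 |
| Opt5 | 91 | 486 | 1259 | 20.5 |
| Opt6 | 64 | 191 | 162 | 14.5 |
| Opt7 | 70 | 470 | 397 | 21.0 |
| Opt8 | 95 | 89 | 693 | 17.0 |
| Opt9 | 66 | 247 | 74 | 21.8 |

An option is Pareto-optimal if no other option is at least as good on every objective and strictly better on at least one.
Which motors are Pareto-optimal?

Opt1: not dominated (best torque).
Opt2: not dominated.
Opt3: dominated by Opt1 (efficiency 92≥76, cost 297≤409, mass 379≤1542, torque 38.1≥8.4).
Opt4: dominated by Opt1 (efficiency 92≥66, cost 297≤569, mass 379≤779, torque 38.1≥33.4).
Opt5: dominated by Opt1 (efficiency 92≥91, cost 297≤486, mass 379≤1259, torque 38.1≥20.5).
Opt6: not dominated.
Opt7: dominated by Opt1 (efficiency 92≥70, cost 297≤470, mass 379≤397, torque 38.1≥21.0).
Opt8: not dominated (best efficiency).
Opt9: not dominated (best mass).

Opt1, Opt2, Opt6, Opt8, Opt9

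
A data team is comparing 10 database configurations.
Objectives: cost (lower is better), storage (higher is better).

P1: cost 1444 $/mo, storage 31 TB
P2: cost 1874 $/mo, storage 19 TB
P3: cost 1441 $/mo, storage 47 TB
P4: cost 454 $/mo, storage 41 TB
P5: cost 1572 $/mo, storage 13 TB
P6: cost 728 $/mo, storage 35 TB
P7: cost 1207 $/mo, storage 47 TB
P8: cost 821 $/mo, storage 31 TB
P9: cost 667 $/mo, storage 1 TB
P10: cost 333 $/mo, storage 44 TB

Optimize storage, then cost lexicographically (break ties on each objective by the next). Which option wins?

P7

First maximize storage: best is 47, kept {P3, P7}.
Then minimize cost: best is 1207, kept {P7}.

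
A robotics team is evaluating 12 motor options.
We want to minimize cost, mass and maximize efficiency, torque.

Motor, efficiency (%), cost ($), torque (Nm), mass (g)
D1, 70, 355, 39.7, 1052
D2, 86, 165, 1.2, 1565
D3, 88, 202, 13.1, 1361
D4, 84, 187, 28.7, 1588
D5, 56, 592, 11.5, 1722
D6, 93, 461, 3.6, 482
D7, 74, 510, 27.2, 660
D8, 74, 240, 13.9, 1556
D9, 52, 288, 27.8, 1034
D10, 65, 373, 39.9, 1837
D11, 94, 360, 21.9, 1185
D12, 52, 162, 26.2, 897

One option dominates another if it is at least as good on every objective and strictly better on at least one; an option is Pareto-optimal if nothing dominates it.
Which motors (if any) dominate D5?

D1: efficiency 70≥56, cost 355≤592, torque 39.7≥11.5, mass 1052≤1722 — dominates D5.
D3: efficiency 88≥56, cost 202≤592, torque 13.1≥11.5, mass 1361≤1722 — dominates D5.
D4: efficiency 84≥56, cost 187≤592, torque 28.7≥11.5, mass 1588≤1722 — dominates D5.
D7: efficiency 74≥56, cost 510≤592, torque 27.2≥11.5, mass 660≤1722 — dominates D5.
D8: efficiency 74≥56, cost 240≤592, torque 13.9≥11.5, mass 1556≤1722 — dominates D5.
D11: efficiency 94≥56, cost 360≤592, torque 21.9≥11.5, mass 1185≤1722 — dominates D5.
Others (D2, D6, D9, D10, D12) are each worse than D5 on at least one objective.

D1, D3, D4, D7, D8, D11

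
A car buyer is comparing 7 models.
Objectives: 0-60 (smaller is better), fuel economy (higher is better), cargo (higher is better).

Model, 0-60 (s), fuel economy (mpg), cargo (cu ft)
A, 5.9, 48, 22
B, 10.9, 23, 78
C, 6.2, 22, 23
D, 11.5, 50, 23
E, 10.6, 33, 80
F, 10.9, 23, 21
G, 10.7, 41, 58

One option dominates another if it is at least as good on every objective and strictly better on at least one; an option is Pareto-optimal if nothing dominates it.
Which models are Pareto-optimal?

A, C, D, E, G

A: not dominated (best 0-60).
B: dominated by E (0-60 10.6≤10.9, fuel economy 33≥23, cargo 80≥78).
C: not dominated.
D: not dominated (best fuel economy).
E: not dominated (best cargo).
F: dominated by A (0-60 5.9≤10.9, fuel economy 48≥23, cargo 22≥21).
G: not dominated.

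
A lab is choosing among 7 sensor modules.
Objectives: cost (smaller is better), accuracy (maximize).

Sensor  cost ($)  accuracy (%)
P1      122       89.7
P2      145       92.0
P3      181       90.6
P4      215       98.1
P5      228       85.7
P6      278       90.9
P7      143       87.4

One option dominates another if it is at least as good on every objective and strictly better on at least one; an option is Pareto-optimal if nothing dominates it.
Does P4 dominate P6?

Yes

P4 vs P6: cost 215≤278, accuracy 98.1≥90.9 — P4 is at least as good on every objective with at least one strict improvement.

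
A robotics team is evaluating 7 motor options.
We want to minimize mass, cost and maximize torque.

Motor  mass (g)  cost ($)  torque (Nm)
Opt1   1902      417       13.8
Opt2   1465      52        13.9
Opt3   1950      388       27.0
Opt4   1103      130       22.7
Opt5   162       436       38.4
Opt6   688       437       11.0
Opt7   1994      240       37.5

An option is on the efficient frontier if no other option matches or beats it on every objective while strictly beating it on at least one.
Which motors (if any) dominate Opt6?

Opt5: mass 162≤688, cost 436≤437, torque 38.4≥11.0 — dominates Opt6.
Others (Opt1, Opt2, Opt3, Opt4, Opt7) are each worse than Opt6 on at least one objective.

Opt5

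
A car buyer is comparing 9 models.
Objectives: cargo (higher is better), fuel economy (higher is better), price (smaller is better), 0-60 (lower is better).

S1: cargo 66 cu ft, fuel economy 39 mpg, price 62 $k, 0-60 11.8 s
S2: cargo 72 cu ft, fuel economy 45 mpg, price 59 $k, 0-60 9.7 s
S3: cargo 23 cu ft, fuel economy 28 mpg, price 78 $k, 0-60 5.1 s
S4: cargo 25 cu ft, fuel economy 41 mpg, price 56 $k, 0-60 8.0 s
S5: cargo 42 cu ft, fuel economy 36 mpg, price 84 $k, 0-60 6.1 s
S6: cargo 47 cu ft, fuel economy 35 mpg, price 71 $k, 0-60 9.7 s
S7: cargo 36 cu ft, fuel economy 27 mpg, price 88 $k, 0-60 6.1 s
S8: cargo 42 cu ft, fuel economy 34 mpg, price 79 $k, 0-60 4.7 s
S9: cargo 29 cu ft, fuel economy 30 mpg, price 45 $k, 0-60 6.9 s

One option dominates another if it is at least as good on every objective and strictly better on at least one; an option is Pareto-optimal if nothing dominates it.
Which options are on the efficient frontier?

S1: dominated by S2 (cargo 72≥66, fuel economy 45≥39, price 59≤62, 0-60 9.7≤11.8).
S2: not dominated (best cargo).
S3: not dominated.
S4: not dominated.
S5: not dominated.
S6: dominated by S2 (cargo 72≥47, fuel economy 45≥35, price 59≤71, 0-60 9.7≤9.7).
S7: dominated by S5 (cargo 42≥36, fuel economy 36≥27, price 84≤88, 0-60 6.1≤6.1).
S8: not dominated (best 0-60).
S9: not dominated (best price).

S2, S3, S4, S5, S8, S9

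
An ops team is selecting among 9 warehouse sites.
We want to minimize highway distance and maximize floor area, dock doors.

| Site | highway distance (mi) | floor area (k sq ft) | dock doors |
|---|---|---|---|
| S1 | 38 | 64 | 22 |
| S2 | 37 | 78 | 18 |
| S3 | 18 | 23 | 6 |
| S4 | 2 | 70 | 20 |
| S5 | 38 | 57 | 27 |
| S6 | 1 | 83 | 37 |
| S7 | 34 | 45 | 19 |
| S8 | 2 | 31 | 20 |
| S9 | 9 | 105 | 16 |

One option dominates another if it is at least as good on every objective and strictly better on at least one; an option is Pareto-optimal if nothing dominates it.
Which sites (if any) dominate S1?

S6: highway distance 1≤38, floor area 83≥64, dock doors 37≥22 — dominates S1.
Others (S2, S3, S4, S5, S7, S8, S9) are each worse than S1 on at least one objective.

S6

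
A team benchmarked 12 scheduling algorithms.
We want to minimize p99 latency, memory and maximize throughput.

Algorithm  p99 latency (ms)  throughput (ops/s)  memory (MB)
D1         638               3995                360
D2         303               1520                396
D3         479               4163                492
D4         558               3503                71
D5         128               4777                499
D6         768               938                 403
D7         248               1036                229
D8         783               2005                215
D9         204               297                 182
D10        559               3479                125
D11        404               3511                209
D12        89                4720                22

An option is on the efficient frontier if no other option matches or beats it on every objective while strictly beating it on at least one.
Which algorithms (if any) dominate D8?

D4, D10, D11, D12

D4: p99 latency 558≤783, throughput 3503≥2005, memory 71≤215 — dominates D8.
D10: p99 latency 559≤783, throughput 3479≥2005, memory 125≤215 — dominates D8.
D11: p99 latency 404≤783, throughput 3511≥2005, memory 209≤215 — dominates D8.
D12: p99 latency 89≤783, throughput 4720≥2005, memory 22≤215 — dominates D8.
Others (D1, D2, D3, D5, D6, D7, D9) are each worse than D8 on at least one objective.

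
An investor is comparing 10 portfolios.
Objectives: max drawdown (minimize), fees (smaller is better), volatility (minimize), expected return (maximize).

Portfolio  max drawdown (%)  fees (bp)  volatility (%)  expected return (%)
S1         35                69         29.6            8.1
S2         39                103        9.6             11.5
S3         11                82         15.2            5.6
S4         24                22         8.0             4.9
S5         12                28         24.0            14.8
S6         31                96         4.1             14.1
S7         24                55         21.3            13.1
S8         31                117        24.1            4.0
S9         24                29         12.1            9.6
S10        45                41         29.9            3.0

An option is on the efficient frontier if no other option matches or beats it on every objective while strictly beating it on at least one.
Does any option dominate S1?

Yes

S5 vs S1: max drawdown 12≤35, fees 28≤69, volatility 24.0≤29.6, expected return 14.8≥8.1 — S5 is at least as good on every objective and strictly better on at least one, so S5 dominates S1.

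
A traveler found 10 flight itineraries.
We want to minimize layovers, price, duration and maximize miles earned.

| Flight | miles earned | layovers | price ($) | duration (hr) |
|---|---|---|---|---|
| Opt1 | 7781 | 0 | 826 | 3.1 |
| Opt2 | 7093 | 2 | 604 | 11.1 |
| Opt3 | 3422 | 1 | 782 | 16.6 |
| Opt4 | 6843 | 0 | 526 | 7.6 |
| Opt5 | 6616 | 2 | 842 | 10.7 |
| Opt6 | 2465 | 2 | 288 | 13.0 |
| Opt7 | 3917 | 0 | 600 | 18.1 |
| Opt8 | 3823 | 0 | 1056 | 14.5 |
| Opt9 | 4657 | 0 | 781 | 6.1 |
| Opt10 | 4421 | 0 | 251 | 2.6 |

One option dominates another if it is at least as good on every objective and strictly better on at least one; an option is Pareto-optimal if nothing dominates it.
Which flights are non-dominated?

Opt1: not dominated (best miles earned).
Opt2: not dominated.
Opt3: dominated by Opt4 (miles earned 6843≥3422, layovers 0≤1, price 526≤782, duration 7.6≤16.6).
Opt4: not dominated.
Opt5: dominated by Opt1 (miles earned 7781≥6616, layovers 0≤2, price 826≤842, duration 3.1≤10.7).
Opt6: dominated by Opt10 (miles earned 4421≥2465, layovers 0≤2, price 251≤288, duration 2.6≤13.0).
Opt7: dominated by Opt4 (miles earned 6843≥3917, layovers 0≤0, price 526≤600, duration 7.6≤18.1).
Opt8: dominated by Opt1 (miles earned 7781≥3823, layovers 0≤0, price 826≤1056, duration 3.1≤14.5).
Opt9: not dominated.
Opt10: not dominated (best price).

Opt1, Opt2, Opt4, Opt9, Opt10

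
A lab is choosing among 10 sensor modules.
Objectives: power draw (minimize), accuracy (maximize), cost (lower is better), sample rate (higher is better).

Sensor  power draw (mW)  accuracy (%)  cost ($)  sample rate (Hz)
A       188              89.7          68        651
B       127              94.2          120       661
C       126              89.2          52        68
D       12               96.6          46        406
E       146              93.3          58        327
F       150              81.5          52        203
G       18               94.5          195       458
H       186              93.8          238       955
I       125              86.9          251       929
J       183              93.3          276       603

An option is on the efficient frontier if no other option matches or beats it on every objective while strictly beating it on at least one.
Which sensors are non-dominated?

A: not dominated.
B: not dominated.
C: dominated by D (power draw 12≤126, accuracy 96.6≥89.2, cost 46≤52, sample rate 406≥68).
D: not dominated (best power draw).
E: dominated by D (power draw 12≤146, accuracy 96.6≥93.3, cost 46≤58, sample rate 406≥327).
F: dominated by D (power draw 12≤150, accuracy 96.6≥81.5, cost 46≤52, sample rate 406≥203).
G: not dominated.
H: not dominated (best sample rate).
I: not dominated.
J: dominated by B (power draw 127≤183, accuracy 94.2≥93.3, cost 120≤276, sample rate 661≥603).

A, B, D, G, H, I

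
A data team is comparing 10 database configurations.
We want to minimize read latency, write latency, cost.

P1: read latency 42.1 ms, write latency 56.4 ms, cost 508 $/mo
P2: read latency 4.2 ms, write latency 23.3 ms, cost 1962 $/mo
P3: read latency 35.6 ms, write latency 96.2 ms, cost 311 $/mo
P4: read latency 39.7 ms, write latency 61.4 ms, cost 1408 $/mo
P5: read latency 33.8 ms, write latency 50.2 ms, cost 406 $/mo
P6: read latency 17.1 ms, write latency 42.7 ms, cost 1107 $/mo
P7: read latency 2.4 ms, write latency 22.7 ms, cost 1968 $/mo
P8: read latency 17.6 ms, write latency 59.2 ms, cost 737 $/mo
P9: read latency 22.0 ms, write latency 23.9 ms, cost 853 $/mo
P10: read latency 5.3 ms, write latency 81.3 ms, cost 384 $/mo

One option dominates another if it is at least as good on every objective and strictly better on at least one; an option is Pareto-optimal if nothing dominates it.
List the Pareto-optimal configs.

P2, P3, P5, P6, P7, P8, P9, P10

P1: dominated by P5 (read latency 33.8≤42.1, write latency 50.2≤56.4, cost 406≤508).
P2: not dominated.
P3: not dominated (best cost).
P4: dominated by P5 (read latency 33.8≤39.7, write latency 50.2≤61.4, cost 406≤1408).
P5: not dominated.
P6: not dominated.
P7: not dominated (best read latency).
P8: not dominated.
P9: not dominated.
P10: not dominated.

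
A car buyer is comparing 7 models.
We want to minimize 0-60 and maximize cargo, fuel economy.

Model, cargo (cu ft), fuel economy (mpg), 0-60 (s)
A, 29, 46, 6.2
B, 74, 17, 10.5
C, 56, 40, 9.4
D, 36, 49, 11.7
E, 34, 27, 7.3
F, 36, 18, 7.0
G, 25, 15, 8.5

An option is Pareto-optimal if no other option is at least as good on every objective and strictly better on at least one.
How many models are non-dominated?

6

A: not dominated (best 0-60).
B: not dominated (best cargo).
C: not dominated.
D: not dominated (best fuel economy).
E: not dominated.
F: not dominated.
G: dominated by A (cargo 29≥25, fuel economy 46≥15, 0-60 6.2≤8.5).
Pareto-optimal: A, B, C, D, E, F → 6.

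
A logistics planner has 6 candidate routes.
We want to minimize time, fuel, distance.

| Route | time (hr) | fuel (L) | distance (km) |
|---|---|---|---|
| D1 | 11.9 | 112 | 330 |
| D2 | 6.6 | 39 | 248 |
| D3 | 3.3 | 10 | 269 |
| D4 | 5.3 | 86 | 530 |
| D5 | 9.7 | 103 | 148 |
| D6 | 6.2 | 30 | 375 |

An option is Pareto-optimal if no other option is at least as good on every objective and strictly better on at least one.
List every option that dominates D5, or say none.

none

D1: worse on time (11.9 vs 9.7).
D2: worse on distance (248 vs 148).
D3: worse on distance (269 vs 148).
D4: worse on distance (530 vs 148).
D6: worse on distance (375 vs 148).
No option dominates D5.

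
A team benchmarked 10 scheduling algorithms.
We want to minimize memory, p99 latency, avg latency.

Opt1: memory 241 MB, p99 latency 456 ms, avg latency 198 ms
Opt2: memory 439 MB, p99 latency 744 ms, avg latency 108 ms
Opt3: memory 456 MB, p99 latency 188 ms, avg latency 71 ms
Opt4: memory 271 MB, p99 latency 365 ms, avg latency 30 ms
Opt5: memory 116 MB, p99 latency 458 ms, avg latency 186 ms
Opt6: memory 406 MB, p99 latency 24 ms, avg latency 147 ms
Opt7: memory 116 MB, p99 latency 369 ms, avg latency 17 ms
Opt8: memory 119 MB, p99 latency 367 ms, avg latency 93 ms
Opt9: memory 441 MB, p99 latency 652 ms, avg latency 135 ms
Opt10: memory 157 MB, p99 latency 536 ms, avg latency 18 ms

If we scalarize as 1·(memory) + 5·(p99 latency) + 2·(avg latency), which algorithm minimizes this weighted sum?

Opt6

Opt1: 1·241 + 5·456 + 2·198 = 2917
Opt2: 1·439 + 5·744 + 2·108 = 4375
Opt3: 1·456 + 5·188 + 2·71 = 1538
Opt4: 1·271 + 5·365 + 2·30 = 2156
Opt5: 1·116 + 5·458 + 2·186 = 2778
Opt6: 1·406 + 5·24 + 2·147 = 820
Opt7: 1·116 + 5·369 + 2·17 = 1995
Opt8: 1·119 + 5·367 + 2·93 = 2140
Opt9: 1·441 + 5·652 + 2·135 = 3971
Opt10: 1·157 + 5·536 + 2·18 = 2873
Lowest: Opt6 at 820.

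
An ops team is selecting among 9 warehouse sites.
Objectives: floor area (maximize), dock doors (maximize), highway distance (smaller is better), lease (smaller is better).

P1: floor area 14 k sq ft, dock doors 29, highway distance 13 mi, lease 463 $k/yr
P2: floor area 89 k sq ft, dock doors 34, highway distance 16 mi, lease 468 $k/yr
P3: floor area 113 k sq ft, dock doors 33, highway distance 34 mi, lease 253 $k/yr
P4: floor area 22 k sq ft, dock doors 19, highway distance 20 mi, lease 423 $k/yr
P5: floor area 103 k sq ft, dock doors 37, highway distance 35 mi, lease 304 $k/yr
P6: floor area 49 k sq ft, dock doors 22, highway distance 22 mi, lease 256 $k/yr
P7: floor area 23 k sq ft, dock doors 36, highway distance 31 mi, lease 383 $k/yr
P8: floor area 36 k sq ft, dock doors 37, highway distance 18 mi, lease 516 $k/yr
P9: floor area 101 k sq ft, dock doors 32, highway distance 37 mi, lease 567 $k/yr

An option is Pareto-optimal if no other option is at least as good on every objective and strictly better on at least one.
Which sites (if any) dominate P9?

P3: floor area 113≥101, dock doors 33≥32, highway distance 34≤37, lease 253≤567 — dominates P9.
P5: floor area 103≥101, dock doors 37≥32, highway distance 35≤37, lease 304≤567 — dominates P9.
Others (P1, P2, P4, P6, P7, P8) are each worse than P9 on at least one objective.

P3, P5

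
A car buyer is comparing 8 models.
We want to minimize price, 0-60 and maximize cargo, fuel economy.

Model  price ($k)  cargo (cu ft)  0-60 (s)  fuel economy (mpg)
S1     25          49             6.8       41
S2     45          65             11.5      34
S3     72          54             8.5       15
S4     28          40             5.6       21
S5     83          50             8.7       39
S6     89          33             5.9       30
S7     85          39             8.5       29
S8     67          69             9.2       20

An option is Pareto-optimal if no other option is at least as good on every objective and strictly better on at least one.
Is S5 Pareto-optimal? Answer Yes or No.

S1: worse on cargo (49 vs 50).
S2: worse on 0-60 (11.5 vs 8.7).
S3: worse on fuel economy (15 vs 39).
S4: worse on cargo (40 vs 50).
S6: worse on price (89 vs 83).
S7: worse on price (85 vs 83).
S8: worse on 0-60 (9.2 vs 8.7).
No option is at least as good as S5 on every objective and strictly better on one.

Yes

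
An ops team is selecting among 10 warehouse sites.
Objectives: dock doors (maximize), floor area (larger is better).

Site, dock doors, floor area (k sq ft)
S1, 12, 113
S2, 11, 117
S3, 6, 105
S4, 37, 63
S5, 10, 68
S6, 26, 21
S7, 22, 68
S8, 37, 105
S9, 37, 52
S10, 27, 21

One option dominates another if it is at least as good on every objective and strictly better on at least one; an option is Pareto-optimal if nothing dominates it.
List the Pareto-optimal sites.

S1: not dominated.
S2: not dominated (best floor area).
S3: dominated by S1 (dock doors 12≥6, floor area 113≥105).
S4: dominated by S8 (dock doors 37≥37, floor area 105≥63).
S5: dominated by S1 (dock doors 12≥10, floor area 113≥68).
S6: dominated by S4 (dock doors 37≥26, floor area 63≥21).
S7: dominated by S8 (dock doors 37≥22, floor area 105≥68).
S8: not dominated.
S9: dominated by S4 (dock doors 37≥37, floor area 63≥52).
S10: dominated by S4 (dock doors 37≥27, floor area 63≥21).

S1, S2, S8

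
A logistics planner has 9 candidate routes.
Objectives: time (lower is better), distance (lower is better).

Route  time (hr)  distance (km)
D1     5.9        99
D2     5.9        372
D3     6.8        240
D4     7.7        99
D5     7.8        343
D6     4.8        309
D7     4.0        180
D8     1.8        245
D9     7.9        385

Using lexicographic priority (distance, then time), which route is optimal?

D1

First minimize distance: best is 99, kept {D1, D4}.
Then minimize time: best is 5.9, kept {D1}.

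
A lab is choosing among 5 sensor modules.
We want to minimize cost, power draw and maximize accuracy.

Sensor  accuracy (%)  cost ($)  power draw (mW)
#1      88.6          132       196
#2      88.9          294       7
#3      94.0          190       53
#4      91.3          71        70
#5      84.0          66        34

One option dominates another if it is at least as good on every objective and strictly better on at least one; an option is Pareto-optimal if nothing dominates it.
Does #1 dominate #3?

No

#1 vs #3: #1 is worse on accuracy (88.6 vs 94.0), so it does not dominate #3.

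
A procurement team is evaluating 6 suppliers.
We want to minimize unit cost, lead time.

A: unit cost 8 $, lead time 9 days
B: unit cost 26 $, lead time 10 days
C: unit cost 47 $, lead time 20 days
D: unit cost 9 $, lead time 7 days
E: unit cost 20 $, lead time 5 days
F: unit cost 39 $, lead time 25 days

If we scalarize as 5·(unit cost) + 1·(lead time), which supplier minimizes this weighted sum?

A: 5·8 + 1·9 = 49
B: 5·26 + 1·10 = 140
C: 5·47 + 1·20 = 255
D: 5·9 + 1·7 = 52
E: 5·20 + 1·5 = 105
F: 5·39 + 1·25 = 220
Lowest: A at 49.

A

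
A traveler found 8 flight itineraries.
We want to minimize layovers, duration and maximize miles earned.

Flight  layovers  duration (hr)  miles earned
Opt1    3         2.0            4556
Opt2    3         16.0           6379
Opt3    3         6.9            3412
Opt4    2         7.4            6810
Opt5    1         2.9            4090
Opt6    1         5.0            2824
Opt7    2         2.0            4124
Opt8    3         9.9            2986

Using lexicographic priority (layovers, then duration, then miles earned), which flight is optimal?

Opt5

First minimize layovers: best is 1, kept {Opt5, Opt6}.
Then minimize duration: best is 2.9, kept {Opt5}.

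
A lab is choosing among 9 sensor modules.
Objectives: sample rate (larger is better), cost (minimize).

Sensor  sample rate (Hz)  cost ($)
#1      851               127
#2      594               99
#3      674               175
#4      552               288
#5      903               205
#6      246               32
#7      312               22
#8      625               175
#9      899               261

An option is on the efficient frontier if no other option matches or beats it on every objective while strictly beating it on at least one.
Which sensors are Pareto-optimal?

#1, #2, #5, #7

#1: not dominated.
#2: not dominated.
#3: dominated by #1 (sample rate 851≥674, cost 127≤175).
#4: dominated by #1 (sample rate 851≥552, cost 127≤288).
#5: not dominated (best sample rate).
#6: dominated by #7 (sample rate 312≥246, cost 22≤32).
#7: not dominated (best cost).
#8: dominated by #1 (sample rate 851≥625, cost 127≤175).
#9: dominated by #5 (sample rate 903≥899, cost 205≤261).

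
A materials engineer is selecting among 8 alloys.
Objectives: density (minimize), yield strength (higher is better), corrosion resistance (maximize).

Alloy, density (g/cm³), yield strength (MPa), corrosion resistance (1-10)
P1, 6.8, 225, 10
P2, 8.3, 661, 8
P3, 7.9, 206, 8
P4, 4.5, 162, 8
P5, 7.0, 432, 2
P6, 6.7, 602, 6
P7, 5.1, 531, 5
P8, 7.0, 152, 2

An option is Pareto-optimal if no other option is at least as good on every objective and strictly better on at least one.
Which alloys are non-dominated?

P1, P2, P4, P6, P7

P1: not dominated (best corrosion resistance).
P2: not dominated (best yield strength).
P3: dominated by P1 (density 6.8≤7.9, yield strength 225≥206, corrosion resistance 10≥8).
P4: not dominated (best density).
P5: dominated by P6 (density 6.7≤7.0, yield strength 602≥432, corrosion resistance 6≥2).
P6: not dominated.
P7: not dominated.
P8: dominated by P1 (density 6.8≤7.0, yield strength 225≥152, corrosion resistance 10≥2).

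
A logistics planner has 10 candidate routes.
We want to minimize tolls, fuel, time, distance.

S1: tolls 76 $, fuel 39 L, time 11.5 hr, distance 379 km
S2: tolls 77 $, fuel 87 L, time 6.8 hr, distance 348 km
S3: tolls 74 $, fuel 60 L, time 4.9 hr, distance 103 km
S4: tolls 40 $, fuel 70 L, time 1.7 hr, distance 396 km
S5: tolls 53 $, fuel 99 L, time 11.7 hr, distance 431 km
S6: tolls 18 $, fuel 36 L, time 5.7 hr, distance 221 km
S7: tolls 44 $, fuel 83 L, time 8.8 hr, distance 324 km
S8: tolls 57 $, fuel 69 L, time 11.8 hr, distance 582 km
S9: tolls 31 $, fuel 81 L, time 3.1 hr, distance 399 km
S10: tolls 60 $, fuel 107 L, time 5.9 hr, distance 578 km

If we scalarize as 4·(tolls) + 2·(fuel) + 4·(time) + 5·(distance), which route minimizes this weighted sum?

S3

S1: 4·76 + 2·39 + 4·11.5 + 5·379 = 2323.0
S2: 4·77 + 2·87 + 4·6.8 + 5·348 = 2249.2
S3: 4·74 + 2·60 + 4·4.9 + 5·103 = 950.6
S4: 4·40 + 2·70 + 4·1.7 + 5·396 = 2286.8
S5: 4·53 + 2·99 + 4·11.7 + 5·431 = 2611.8
S6: 4·18 + 2·36 + 4·5.7 + 5·221 = 1271.8
S7: 4·44 + 2·83 + 4·8.8 + 5·324 = 1997.2
S8: 4·57 + 2·69 + 4·11.8 + 5·582 = 3323.2
S9: 4·31 + 2·81 + 4·3.1 + 5·399 = 2293.4
S10: 4·60 + 2·107 + 4·5.9 + 5·578 = 3367.6
Lowest: S3 at 950.6.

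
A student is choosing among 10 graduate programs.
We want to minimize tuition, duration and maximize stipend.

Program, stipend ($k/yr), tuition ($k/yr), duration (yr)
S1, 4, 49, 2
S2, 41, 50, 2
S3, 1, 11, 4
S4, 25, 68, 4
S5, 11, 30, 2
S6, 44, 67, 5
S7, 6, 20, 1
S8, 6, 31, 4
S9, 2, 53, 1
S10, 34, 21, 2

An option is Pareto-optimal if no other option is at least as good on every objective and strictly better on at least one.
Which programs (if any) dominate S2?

none

S1: worse on stipend (4 vs 41).
S3: worse on stipend (1 vs 41).
S4: worse on stipend (25 vs 41).
S5: worse on stipend (11 vs 41).
S6: worse on tuition (67 vs 50).
S7: worse on stipend (6 vs 41).
S8: worse on stipend (6 vs 41).
S9: worse on stipend (2 vs 41).
S10: worse on stipend (34 vs 41).
No option dominates S2.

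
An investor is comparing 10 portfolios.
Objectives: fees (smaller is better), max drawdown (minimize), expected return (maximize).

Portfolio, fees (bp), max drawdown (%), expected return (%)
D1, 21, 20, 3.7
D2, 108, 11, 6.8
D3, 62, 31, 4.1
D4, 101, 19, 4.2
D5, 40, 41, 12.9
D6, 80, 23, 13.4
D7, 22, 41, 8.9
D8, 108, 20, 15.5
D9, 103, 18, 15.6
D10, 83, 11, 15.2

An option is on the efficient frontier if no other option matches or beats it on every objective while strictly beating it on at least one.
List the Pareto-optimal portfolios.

D1, D3, D5, D6, D7, D9, D10

D1: not dominated (best fees).
D2: dominated by D10 (fees 83≤108, max drawdown 11≤11, expected return 15.2≥6.8).
D3: not dominated.
D4: dominated by D10 (fees 83≤101, max drawdown 11≤19, expected return 15.2≥4.2).
D5: not dominated.
D6: not dominated.
D7: not dominated.
D8: dominated by D9 (fees 103≤108, max drawdown 18≤20, expected return 15.6≥15.5).
D9: not dominated (best expected return).
D10: not dominated.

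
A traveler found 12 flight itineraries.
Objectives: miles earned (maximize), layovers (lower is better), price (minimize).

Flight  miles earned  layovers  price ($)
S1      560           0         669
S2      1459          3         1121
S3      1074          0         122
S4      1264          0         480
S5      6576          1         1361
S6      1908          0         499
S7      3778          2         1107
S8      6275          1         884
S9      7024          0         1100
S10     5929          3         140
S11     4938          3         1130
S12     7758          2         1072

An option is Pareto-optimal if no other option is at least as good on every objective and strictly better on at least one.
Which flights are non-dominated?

S1: dominated by S3 (miles earned 1074≥560, layovers 0≤0, price 122≤669).
S2: dominated by S6 (miles earned 1908≥1459, layovers 0≤3, price 499≤1121).
S3: not dominated (best price).
S4: not dominated.
S5: dominated by S9 (miles earned 7024≥6576, layovers 0≤1, price 1100≤1361).
S6: not dominated.
S7: dominated by S8 (miles earned 6275≥3778, layovers 1≤2, price 884≤1107).
S8: not dominated.
S9: not dominated.
S10: not dominated.
S11: dominated by S8 (miles earned 6275≥4938, layovers 1≤3, price 884≤1130).
S12: not dominated (best miles earned).

S3, S4, S6, S8, S9, S10, S12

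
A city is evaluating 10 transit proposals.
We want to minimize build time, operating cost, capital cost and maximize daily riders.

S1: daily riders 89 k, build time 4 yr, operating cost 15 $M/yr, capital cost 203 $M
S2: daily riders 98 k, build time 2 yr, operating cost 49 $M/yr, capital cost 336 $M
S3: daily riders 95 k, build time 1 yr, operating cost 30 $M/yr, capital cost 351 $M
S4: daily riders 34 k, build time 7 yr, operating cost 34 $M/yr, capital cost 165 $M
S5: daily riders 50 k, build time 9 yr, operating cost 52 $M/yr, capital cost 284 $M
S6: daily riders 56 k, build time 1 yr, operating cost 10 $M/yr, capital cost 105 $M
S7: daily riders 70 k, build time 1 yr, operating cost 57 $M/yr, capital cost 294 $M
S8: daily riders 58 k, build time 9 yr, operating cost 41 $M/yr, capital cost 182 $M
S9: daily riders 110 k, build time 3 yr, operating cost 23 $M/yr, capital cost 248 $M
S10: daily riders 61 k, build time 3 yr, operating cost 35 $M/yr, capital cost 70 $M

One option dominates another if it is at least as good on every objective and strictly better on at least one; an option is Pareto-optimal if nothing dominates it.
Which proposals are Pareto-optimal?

S1: not dominated.
S2: not dominated.
S3: not dominated.
S4: dominated by S6 (daily riders 56≥34, build time 1≤7, operating cost 10≤34, capital cost 105≤165).
S5: dominated by S1 (daily riders 89≥50, build time 4≤9, operating cost 15≤52, capital cost 203≤284).
S6: not dominated (best operating cost).
S7: not dominated.
S8: dominated by S10 (daily riders 61≥58, build time 3≤9, operating cost 35≤41, capital cost 70≤182).
S9: not dominated (best daily riders).
S10: not dominated (best capital cost).

S1, S2, S3, S6, S7, S9, S10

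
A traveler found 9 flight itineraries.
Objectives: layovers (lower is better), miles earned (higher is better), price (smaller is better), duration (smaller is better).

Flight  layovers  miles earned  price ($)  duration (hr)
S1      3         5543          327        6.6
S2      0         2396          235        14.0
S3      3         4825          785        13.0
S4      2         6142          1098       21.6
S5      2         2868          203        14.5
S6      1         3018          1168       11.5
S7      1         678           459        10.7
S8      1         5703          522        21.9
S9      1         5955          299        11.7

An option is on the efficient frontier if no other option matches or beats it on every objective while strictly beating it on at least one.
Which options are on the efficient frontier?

S1, S2, S4, S5, S6, S7, S9

S1: not dominated (best duration).
S2: not dominated (best layovers).
S3: dominated by S1 (layovers 3≤3, miles earned 5543≥4825, price 327≤785, duration 6.6≤13.0).
S4: not dominated (best miles earned).
S5: not dominated (best price).
S6: not dominated.
S7: not dominated.
S8: dominated by S9 (layovers 1≤1, miles earned 5955≥5703, price 299≤522, duration 11.7≤21.9).
S9: not dominated.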